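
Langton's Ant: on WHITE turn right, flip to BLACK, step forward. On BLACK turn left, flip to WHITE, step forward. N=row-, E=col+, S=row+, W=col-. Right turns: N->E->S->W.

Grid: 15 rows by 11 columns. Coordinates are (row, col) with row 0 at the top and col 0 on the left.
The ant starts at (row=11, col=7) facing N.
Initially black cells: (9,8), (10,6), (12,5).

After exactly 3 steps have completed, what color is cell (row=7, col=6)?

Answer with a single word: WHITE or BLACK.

Step 1: on WHITE (11,7): turn R to E, flip to black, move to (11,8). |black|=4
Step 2: on WHITE (11,8): turn R to S, flip to black, move to (12,8). |black|=5
Step 3: on WHITE (12,8): turn R to W, flip to black, move to (12,7). |black|=6

Answer: WHITE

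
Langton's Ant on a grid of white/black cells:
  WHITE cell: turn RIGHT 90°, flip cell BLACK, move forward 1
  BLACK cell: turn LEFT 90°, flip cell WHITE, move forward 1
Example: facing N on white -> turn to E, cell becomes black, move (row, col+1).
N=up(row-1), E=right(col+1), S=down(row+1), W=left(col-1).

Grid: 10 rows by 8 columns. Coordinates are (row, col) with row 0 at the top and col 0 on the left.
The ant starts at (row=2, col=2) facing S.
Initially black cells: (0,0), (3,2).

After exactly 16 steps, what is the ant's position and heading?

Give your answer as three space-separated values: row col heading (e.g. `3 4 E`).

Step 1: on WHITE (2,2): turn R to W, flip to black, move to (2,1). |black|=3
Step 2: on WHITE (2,1): turn R to N, flip to black, move to (1,1). |black|=4
Step 3: on WHITE (1,1): turn R to E, flip to black, move to (1,2). |black|=5
Step 4: on WHITE (1,2): turn R to S, flip to black, move to (2,2). |black|=6
Step 5: on BLACK (2,2): turn L to E, flip to white, move to (2,3). |black|=5
Step 6: on WHITE (2,3): turn R to S, flip to black, move to (3,3). |black|=6
Step 7: on WHITE (3,3): turn R to W, flip to black, move to (3,2). |black|=7
Step 8: on BLACK (3,2): turn L to S, flip to white, move to (4,2). |black|=6
Step 9: on WHITE (4,2): turn R to W, flip to black, move to (4,1). |black|=7
Step 10: on WHITE (4,1): turn R to N, flip to black, move to (3,1). |black|=8
Step 11: on WHITE (3,1): turn R to E, flip to black, move to (3,2). |black|=9
Step 12: on WHITE (3,2): turn R to S, flip to black, move to (4,2). |black|=10
Step 13: on BLACK (4,2): turn L to E, flip to white, move to (4,3). |black|=9
Step 14: on WHITE (4,3): turn R to S, flip to black, move to (5,3). |black|=10
Step 15: on WHITE (5,3): turn R to W, flip to black, move to (5,2). |black|=11
Step 16: on WHITE (5,2): turn R to N, flip to black, move to (4,2). |black|=12

Answer: 4 2 N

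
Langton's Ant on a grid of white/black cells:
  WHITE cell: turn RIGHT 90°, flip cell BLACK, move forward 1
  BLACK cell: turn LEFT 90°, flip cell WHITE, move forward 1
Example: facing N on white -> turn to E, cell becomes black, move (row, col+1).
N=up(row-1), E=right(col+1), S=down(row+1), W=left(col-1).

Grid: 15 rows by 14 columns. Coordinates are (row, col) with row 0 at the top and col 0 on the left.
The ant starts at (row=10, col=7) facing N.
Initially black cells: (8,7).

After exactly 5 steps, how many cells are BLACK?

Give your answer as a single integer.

Step 1: on WHITE (10,7): turn R to E, flip to black, move to (10,8). |black|=2
Step 2: on WHITE (10,8): turn R to S, flip to black, move to (11,8). |black|=3
Step 3: on WHITE (11,8): turn R to W, flip to black, move to (11,7). |black|=4
Step 4: on WHITE (11,7): turn R to N, flip to black, move to (10,7). |black|=5
Step 5: on BLACK (10,7): turn L to W, flip to white, move to (10,6). |black|=4

Answer: 4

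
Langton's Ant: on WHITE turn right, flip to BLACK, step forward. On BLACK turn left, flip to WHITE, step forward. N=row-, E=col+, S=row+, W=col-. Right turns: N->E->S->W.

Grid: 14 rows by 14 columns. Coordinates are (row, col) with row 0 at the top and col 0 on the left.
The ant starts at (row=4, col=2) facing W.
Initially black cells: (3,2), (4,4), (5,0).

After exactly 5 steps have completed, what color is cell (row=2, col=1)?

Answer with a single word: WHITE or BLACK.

Step 1: on WHITE (4,2): turn R to N, flip to black, move to (3,2). |black|=4
Step 2: on BLACK (3,2): turn L to W, flip to white, move to (3,1). |black|=3
Step 3: on WHITE (3,1): turn R to N, flip to black, move to (2,1). |black|=4
Step 4: on WHITE (2,1): turn R to E, flip to black, move to (2,2). |black|=5
Step 5: on WHITE (2,2): turn R to S, flip to black, move to (3,2). |black|=6

Answer: BLACK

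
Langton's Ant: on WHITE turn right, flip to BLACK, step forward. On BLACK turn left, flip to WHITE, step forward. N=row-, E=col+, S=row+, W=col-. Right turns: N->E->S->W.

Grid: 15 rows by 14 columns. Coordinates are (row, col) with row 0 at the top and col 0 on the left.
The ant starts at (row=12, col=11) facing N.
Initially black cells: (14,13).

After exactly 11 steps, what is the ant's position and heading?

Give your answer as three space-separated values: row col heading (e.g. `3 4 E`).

Step 1: on WHITE (12,11): turn R to E, flip to black, move to (12,12). |black|=2
Step 2: on WHITE (12,12): turn R to S, flip to black, move to (13,12). |black|=3
Step 3: on WHITE (13,12): turn R to W, flip to black, move to (13,11). |black|=4
Step 4: on WHITE (13,11): turn R to N, flip to black, move to (12,11). |black|=5
Step 5: on BLACK (12,11): turn L to W, flip to white, move to (12,10). |black|=4
Step 6: on WHITE (12,10): turn R to N, flip to black, move to (11,10). |black|=5
Step 7: on WHITE (11,10): turn R to E, flip to black, move to (11,11). |black|=6
Step 8: on WHITE (11,11): turn R to S, flip to black, move to (12,11). |black|=7
Step 9: on WHITE (12,11): turn R to W, flip to black, move to (12,10). |black|=8
Step 10: on BLACK (12,10): turn L to S, flip to white, move to (13,10). |black|=7
Step 11: on WHITE (13,10): turn R to W, flip to black, move to (13,9). |black|=8

Answer: 13 9 W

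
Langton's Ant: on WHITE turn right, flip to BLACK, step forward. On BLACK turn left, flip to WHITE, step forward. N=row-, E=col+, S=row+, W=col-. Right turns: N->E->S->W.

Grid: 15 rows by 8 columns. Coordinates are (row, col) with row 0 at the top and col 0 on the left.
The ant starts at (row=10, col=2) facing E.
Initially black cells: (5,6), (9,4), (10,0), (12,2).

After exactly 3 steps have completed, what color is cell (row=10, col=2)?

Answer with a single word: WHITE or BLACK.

Step 1: on WHITE (10,2): turn R to S, flip to black, move to (11,2). |black|=5
Step 2: on WHITE (11,2): turn R to W, flip to black, move to (11,1). |black|=6
Step 3: on WHITE (11,1): turn R to N, flip to black, move to (10,1). |black|=7

Answer: BLACK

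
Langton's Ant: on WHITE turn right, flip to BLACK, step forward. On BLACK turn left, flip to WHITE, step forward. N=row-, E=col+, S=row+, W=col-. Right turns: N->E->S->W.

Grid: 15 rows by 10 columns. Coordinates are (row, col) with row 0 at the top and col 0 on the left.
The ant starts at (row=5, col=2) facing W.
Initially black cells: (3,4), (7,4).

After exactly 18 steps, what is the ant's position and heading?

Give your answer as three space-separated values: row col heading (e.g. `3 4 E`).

Step 1: on WHITE (5,2): turn R to N, flip to black, move to (4,2). |black|=3
Step 2: on WHITE (4,2): turn R to E, flip to black, move to (4,3). |black|=4
Step 3: on WHITE (4,3): turn R to S, flip to black, move to (5,3). |black|=5
Step 4: on WHITE (5,3): turn R to W, flip to black, move to (5,2). |black|=6
Step 5: on BLACK (5,2): turn L to S, flip to white, move to (6,2). |black|=5
Step 6: on WHITE (6,2): turn R to W, flip to black, move to (6,1). |black|=6
Step 7: on WHITE (6,1): turn R to N, flip to black, move to (5,1). |black|=7
Step 8: on WHITE (5,1): turn R to E, flip to black, move to (5,2). |black|=8
Step 9: on WHITE (5,2): turn R to S, flip to black, move to (6,2). |black|=9
Step 10: on BLACK (6,2): turn L to E, flip to white, move to (6,3). |black|=8
Step 11: on WHITE (6,3): turn R to S, flip to black, move to (7,3). |black|=9
Step 12: on WHITE (7,3): turn R to W, flip to black, move to (7,2). |black|=10
Step 13: on WHITE (7,2): turn R to N, flip to black, move to (6,2). |black|=11
Step 14: on WHITE (6,2): turn R to E, flip to black, move to (6,3). |black|=12
Step 15: on BLACK (6,3): turn L to N, flip to white, move to (5,3). |black|=11
Step 16: on BLACK (5,3): turn L to W, flip to white, move to (5,2). |black|=10
Step 17: on BLACK (5,2): turn L to S, flip to white, move to (6,2). |black|=9
Step 18: on BLACK (6,2): turn L to E, flip to white, move to (6,3). |black|=8

Answer: 6 3 E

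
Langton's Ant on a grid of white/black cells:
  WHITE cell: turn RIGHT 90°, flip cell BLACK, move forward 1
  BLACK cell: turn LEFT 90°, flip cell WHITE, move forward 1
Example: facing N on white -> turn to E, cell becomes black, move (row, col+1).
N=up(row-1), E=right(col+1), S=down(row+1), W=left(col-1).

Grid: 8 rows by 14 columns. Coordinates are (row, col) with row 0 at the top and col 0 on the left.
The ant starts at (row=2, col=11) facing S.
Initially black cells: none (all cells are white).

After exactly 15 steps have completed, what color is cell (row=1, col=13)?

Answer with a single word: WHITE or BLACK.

Step 1: on WHITE (2,11): turn R to W, flip to black, move to (2,10). |black|=1
Step 2: on WHITE (2,10): turn R to N, flip to black, move to (1,10). |black|=2
Step 3: on WHITE (1,10): turn R to E, flip to black, move to (1,11). |black|=3
Step 4: on WHITE (1,11): turn R to S, flip to black, move to (2,11). |black|=4
Step 5: on BLACK (2,11): turn L to E, flip to white, move to (2,12). |black|=3
Step 6: on WHITE (2,12): turn R to S, flip to black, move to (3,12). |black|=4
Step 7: on WHITE (3,12): turn R to W, flip to black, move to (3,11). |black|=5
Step 8: on WHITE (3,11): turn R to N, flip to black, move to (2,11). |black|=6
Step 9: on WHITE (2,11): turn R to E, flip to black, move to (2,12). |black|=7
Step 10: on BLACK (2,12): turn L to N, flip to white, move to (1,12). |black|=6
Step 11: on WHITE (1,12): turn R to E, flip to black, move to (1,13). |black|=7
Step 12: on WHITE (1,13): turn R to S, flip to black, move to (2,13). |black|=8
Step 13: on WHITE (2,13): turn R to W, flip to black, move to (2,12). |black|=9
Step 14: on WHITE (2,12): turn R to N, flip to black, move to (1,12). |black|=10
Step 15: on BLACK (1,12): turn L to W, flip to white, move to (1,11). |black|=9

Answer: BLACK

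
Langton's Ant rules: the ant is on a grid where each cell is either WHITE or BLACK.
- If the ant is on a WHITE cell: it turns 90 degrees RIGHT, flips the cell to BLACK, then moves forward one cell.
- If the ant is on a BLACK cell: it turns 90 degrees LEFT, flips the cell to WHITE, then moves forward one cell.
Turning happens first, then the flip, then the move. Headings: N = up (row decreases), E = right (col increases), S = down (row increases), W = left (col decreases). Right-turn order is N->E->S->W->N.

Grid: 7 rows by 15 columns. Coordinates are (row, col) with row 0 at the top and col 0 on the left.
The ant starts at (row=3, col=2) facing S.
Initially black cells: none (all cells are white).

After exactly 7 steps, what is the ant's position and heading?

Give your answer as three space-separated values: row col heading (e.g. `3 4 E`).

Step 1: on WHITE (3,2): turn R to W, flip to black, move to (3,1). |black|=1
Step 2: on WHITE (3,1): turn R to N, flip to black, move to (2,1). |black|=2
Step 3: on WHITE (2,1): turn R to E, flip to black, move to (2,2). |black|=3
Step 4: on WHITE (2,2): turn R to S, flip to black, move to (3,2). |black|=4
Step 5: on BLACK (3,2): turn L to E, flip to white, move to (3,3). |black|=3
Step 6: on WHITE (3,3): turn R to S, flip to black, move to (4,3). |black|=4
Step 7: on WHITE (4,3): turn R to W, flip to black, move to (4,2). |black|=5

Answer: 4 2 W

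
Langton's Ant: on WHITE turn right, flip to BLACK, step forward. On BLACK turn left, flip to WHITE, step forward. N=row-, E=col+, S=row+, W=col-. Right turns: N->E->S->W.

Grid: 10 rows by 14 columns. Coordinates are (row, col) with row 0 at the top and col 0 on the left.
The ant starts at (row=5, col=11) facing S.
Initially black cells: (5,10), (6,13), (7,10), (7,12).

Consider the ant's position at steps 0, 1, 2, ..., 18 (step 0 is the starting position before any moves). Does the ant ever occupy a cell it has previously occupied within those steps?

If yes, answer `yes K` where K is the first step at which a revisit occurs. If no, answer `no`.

Answer: yes 5

Derivation:
Step 1: on WHITE (5,11): turn R to W, flip to black, move to (5,10). |black|=5 — new cell
Step 2: on BLACK (5,10): turn L to S, flip to white, move to (6,10). |black|=4 — new cell
Step 3: on WHITE (6,10): turn R to W, flip to black, move to (6,9). |black|=5 — new cell
Step 4: on WHITE (6,9): turn R to N, flip to black, move to (5,9). |black|=6 — new cell
Step 5: on WHITE (5,9): turn R to E, flip to black, move to (5,10). |black|=7 — REVISIT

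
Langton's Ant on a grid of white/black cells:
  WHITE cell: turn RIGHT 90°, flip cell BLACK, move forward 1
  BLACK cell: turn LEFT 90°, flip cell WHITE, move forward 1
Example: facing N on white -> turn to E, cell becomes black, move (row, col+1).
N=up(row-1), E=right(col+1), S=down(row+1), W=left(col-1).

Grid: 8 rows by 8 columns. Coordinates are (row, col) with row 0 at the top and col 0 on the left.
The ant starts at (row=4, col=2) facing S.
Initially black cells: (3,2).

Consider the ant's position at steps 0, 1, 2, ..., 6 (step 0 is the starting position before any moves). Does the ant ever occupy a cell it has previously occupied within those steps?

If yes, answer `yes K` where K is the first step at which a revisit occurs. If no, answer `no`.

Answer: no

Derivation:
Step 1: on WHITE (4,2): turn R to W, flip to black, move to (4,1). |black|=2 — new cell
Step 2: on WHITE (4,1): turn R to N, flip to black, move to (3,1). |black|=3 — new cell
Step 3: on WHITE (3,1): turn R to E, flip to black, move to (3,2). |black|=4 — new cell
Step 4: on BLACK (3,2): turn L to N, flip to white, move to (2,2). |black|=3 — new cell
Step 5: on WHITE (2,2): turn R to E, flip to black, move to (2,3). |black|=4 — new cell
Step 6: on WHITE (2,3): turn R to S, flip to black, move to (3,3). |black|=5 — new cell
No revisit within 6 steps.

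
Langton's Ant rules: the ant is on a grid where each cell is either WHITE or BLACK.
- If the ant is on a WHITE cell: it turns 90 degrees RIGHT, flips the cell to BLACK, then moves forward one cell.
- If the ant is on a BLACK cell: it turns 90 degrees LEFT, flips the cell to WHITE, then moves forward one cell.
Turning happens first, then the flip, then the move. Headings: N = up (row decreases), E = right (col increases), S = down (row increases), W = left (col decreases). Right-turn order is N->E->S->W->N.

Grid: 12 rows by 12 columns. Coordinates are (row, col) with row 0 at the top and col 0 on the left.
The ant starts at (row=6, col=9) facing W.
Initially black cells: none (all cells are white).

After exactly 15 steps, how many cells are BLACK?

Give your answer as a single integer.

Answer: 9

Derivation:
Step 1: on WHITE (6,9): turn R to N, flip to black, move to (5,9). |black|=1
Step 2: on WHITE (5,9): turn R to E, flip to black, move to (5,10). |black|=2
Step 3: on WHITE (5,10): turn R to S, flip to black, move to (6,10). |black|=3
Step 4: on WHITE (6,10): turn R to W, flip to black, move to (6,9). |black|=4
Step 5: on BLACK (6,9): turn L to S, flip to white, move to (7,9). |black|=3
Step 6: on WHITE (7,9): turn R to W, flip to black, move to (7,8). |black|=4
Step 7: on WHITE (7,8): turn R to N, flip to black, move to (6,8). |black|=5
Step 8: on WHITE (6,8): turn R to E, flip to black, move to (6,9). |black|=6
Step 9: on WHITE (6,9): turn R to S, flip to black, move to (7,9). |black|=7
Step 10: on BLACK (7,9): turn L to E, flip to white, move to (7,10). |black|=6
Step 11: on WHITE (7,10): turn R to S, flip to black, move to (8,10). |black|=7
Step 12: on WHITE (8,10): turn R to W, flip to black, move to (8,9). |black|=8
Step 13: on WHITE (8,9): turn R to N, flip to black, move to (7,9). |black|=9
Step 14: on WHITE (7,9): turn R to E, flip to black, move to (7,10). |black|=10
Step 15: on BLACK (7,10): turn L to N, flip to white, move to (6,10). |black|=9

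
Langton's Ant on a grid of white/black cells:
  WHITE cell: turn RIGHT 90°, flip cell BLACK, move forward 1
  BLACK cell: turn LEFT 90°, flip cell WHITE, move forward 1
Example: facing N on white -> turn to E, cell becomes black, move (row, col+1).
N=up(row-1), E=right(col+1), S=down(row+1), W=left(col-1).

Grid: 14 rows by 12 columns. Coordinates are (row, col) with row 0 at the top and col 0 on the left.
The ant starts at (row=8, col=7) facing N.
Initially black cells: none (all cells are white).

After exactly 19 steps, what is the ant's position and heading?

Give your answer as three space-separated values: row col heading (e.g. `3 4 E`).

Step 1: on WHITE (8,7): turn R to E, flip to black, move to (8,8). |black|=1
Step 2: on WHITE (8,8): turn R to S, flip to black, move to (9,8). |black|=2
Step 3: on WHITE (9,8): turn R to W, flip to black, move to (9,7). |black|=3
Step 4: on WHITE (9,7): turn R to N, flip to black, move to (8,7). |black|=4
Step 5: on BLACK (8,7): turn L to W, flip to white, move to (8,6). |black|=3
Step 6: on WHITE (8,6): turn R to N, flip to black, move to (7,6). |black|=4
Step 7: on WHITE (7,6): turn R to E, flip to black, move to (7,7). |black|=5
Step 8: on WHITE (7,7): turn R to S, flip to black, move to (8,7). |black|=6
Step 9: on WHITE (8,7): turn R to W, flip to black, move to (8,6). |black|=7
Step 10: on BLACK (8,6): turn L to S, flip to white, move to (9,6). |black|=6
Step 11: on WHITE (9,6): turn R to W, flip to black, move to (9,5). |black|=7
Step 12: on WHITE (9,5): turn R to N, flip to black, move to (8,5). |black|=8
Step 13: on WHITE (8,5): turn R to E, flip to black, move to (8,6). |black|=9
Step 14: on WHITE (8,6): turn R to S, flip to black, move to (9,6). |black|=10
Step 15: on BLACK (9,6): turn L to E, flip to white, move to (9,7). |black|=9
Step 16: on BLACK (9,7): turn L to N, flip to white, move to (8,7). |black|=8
Step 17: on BLACK (8,7): turn L to W, flip to white, move to (8,6). |black|=7
Step 18: on BLACK (8,6): turn L to S, flip to white, move to (9,6). |black|=6
Step 19: on WHITE (9,6): turn R to W, flip to black, move to (9,5). |black|=7

Answer: 9 5 W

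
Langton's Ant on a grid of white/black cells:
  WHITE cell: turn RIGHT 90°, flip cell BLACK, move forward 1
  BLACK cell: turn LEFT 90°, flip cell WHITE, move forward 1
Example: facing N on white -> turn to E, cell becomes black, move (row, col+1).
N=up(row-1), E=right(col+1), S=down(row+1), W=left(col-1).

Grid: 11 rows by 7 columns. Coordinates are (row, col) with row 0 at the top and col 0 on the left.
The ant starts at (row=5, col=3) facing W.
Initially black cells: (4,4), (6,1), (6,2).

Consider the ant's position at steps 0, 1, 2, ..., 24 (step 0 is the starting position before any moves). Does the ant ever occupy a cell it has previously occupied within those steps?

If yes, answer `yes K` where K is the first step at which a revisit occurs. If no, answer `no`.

Step 1: on WHITE (5,3): turn R to N, flip to black, move to (4,3). |black|=4 — new cell
Step 2: on WHITE (4,3): turn R to E, flip to black, move to (4,4). |black|=5 — new cell
Step 3: on BLACK (4,4): turn L to N, flip to white, move to (3,4). |black|=4 — new cell
Step 4: on WHITE (3,4): turn R to E, flip to black, move to (3,5). |black|=5 — new cell
Step 5: on WHITE (3,5): turn R to S, flip to black, move to (4,5). |black|=6 — new cell
Step 6: on WHITE (4,5): turn R to W, flip to black, move to (4,4). |black|=7 — REVISIT

Answer: yes 6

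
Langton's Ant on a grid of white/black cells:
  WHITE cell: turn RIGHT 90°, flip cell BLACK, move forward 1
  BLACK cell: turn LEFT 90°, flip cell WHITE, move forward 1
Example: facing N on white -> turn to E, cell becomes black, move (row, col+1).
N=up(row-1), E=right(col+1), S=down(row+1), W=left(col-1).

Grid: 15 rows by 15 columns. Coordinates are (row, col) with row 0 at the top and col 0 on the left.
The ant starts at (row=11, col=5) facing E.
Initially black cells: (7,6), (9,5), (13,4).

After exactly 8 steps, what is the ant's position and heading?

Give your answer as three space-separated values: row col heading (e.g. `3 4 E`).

Step 1: on WHITE (11,5): turn R to S, flip to black, move to (12,5). |black|=4
Step 2: on WHITE (12,5): turn R to W, flip to black, move to (12,4). |black|=5
Step 3: on WHITE (12,4): turn R to N, flip to black, move to (11,4). |black|=6
Step 4: on WHITE (11,4): turn R to E, flip to black, move to (11,5). |black|=7
Step 5: on BLACK (11,5): turn L to N, flip to white, move to (10,5). |black|=6
Step 6: on WHITE (10,5): turn R to E, flip to black, move to (10,6). |black|=7
Step 7: on WHITE (10,6): turn R to S, flip to black, move to (11,6). |black|=8
Step 8: on WHITE (11,6): turn R to W, flip to black, move to (11,5). |black|=9

Answer: 11 5 W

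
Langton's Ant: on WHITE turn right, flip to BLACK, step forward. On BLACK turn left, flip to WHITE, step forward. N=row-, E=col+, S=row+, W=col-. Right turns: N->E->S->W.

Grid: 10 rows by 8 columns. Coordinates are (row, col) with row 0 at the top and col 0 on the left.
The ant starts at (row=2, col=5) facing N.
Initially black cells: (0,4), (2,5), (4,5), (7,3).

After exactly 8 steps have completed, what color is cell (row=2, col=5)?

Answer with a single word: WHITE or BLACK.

Answer: BLACK

Derivation:
Step 1: on BLACK (2,5): turn L to W, flip to white, move to (2,4). |black|=3
Step 2: on WHITE (2,4): turn R to N, flip to black, move to (1,4). |black|=4
Step 3: on WHITE (1,4): turn R to E, flip to black, move to (1,5). |black|=5
Step 4: on WHITE (1,5): turn R to S, flip to black, move to (2,5). |black|=6
Step 5: on WHITE (2,5): turn R to W, flip to black, move to (2,4). |black|=7
Step 6: on BLACK (2,4): turn L to S, flip to white, move to (3,4). |black|=6
Step 7: on WHITE (3,4): turn R to W, flip to black, move to (3,3). |black|=7
Step 8: on WHITE (3,3): turn R to N, flip to black, move to (2,3). |black|=8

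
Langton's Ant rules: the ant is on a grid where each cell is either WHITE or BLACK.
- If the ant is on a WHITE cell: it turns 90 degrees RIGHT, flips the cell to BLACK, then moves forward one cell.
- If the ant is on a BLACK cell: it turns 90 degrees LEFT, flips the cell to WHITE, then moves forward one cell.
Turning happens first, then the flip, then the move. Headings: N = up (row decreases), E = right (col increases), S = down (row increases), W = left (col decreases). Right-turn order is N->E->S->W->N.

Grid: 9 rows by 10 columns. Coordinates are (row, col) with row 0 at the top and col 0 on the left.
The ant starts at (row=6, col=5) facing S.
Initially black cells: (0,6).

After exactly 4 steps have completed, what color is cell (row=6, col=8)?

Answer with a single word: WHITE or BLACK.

Answer: WHITE

Derivation:
Step 1: on WHITE (6,5): turn R to W, flip to black, move to (6,4). |black|=2
Step 2: on WHITE (6,4): turn R to N, flip to black, move to (5,4). |black|=3
Step 3: on WHITE (5,4): turn R to E, flip to black, move to (5,5). |black|=4
Step 4: on WHITE (5,5): turn R to S, flip to black, move to (6,5). |black|=5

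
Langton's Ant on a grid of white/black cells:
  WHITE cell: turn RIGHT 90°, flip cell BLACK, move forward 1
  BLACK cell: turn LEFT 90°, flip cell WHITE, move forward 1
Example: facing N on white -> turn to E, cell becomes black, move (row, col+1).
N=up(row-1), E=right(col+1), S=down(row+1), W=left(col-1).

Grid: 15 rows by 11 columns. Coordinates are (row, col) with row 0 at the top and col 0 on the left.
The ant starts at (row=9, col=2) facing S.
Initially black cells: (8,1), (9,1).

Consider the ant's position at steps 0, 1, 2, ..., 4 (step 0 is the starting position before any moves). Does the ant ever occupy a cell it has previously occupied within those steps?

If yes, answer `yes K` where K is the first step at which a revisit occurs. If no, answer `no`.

Step 1: on WHITE (9,2): turn R to W, flip to black, move to (9,1). |black|=3 — new cell
Step 2: on BLACK (9,1): turn L to S, flip to white, move to (10,1). |black|=2 — new cell
Step 3: on WHITE (10,1): turn R to W, flip to black, move to (10,0). |black|=3 — new cell
Step 4: on WHITE (10,0): turn R to N, flip to black, move to (9,0). |black|=4 — new cell
No revisit within 4 steps.

Answer: no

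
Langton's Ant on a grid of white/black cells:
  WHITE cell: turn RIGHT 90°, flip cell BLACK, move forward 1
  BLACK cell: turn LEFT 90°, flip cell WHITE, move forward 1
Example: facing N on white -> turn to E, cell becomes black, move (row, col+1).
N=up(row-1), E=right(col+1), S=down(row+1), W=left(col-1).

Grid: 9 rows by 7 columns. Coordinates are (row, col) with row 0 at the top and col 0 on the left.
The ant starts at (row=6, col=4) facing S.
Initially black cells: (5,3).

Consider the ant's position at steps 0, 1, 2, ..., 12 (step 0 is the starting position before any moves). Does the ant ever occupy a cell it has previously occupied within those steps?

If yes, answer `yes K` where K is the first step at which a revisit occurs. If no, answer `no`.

Step 1: on WHITE (6,4): turn R to W, flip to black, move to (6,3). |black|=2 — new cell
Step 2: on WHITE (6,3): turn R to N, flip to black, move to (5,3). |black|=3 — new cell
Step 3: on BLACK (5,3): turn L to W, flip to white, move to (5,2). |black|=2 — new cell
Step 4: on WHITE (5,2): turn R to N, flip to black, move to (4,2). |black|=3 — new cell
Step 5: on WHITE (4,2): turn R to E, flip to black, move to (4,3). |black|=4 — new cell
Step 6: on WHITE (4,3): turn R to S, flip to black, move to (5,3). |black|=5 — REVISIT

Answer: yes 6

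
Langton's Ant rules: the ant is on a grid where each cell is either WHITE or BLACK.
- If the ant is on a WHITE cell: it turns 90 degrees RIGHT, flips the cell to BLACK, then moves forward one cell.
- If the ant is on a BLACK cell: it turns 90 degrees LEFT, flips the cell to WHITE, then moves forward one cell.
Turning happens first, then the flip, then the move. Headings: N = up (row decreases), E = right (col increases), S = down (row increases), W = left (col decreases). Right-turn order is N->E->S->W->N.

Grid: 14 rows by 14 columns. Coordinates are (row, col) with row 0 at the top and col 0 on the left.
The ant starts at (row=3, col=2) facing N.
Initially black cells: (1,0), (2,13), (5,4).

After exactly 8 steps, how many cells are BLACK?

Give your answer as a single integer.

Step 1: on WHITE (3,2): turn R to E, flip to black, move to (3,3). |black|=4
Step 2: on WHITE (3,3): turn R to S, flip to black, move to (4,3). |black|=5
Step 3: on WHITE (4,3): turn R to W, flip to black, move to (4,2). |black|=6
Step 4: on WHITE (4,2): turn R to N, flip to black, move to (3,2). |black|=7
Step 5: on BLACK (3,2): turn L to W, flip to white, move to (3,1). |black|=6
Step 6: on WHITE (3,1): turn R to N, flip to black, move to (2,1). |black|=7
Step 7: on WHITE (2,1): turn R to E, flip to black, move to (2,2). |black|=8
Step 8: on WHITE (2,2): turn R to S, flip to black, move to (3,2). |black|=9

Answer: 9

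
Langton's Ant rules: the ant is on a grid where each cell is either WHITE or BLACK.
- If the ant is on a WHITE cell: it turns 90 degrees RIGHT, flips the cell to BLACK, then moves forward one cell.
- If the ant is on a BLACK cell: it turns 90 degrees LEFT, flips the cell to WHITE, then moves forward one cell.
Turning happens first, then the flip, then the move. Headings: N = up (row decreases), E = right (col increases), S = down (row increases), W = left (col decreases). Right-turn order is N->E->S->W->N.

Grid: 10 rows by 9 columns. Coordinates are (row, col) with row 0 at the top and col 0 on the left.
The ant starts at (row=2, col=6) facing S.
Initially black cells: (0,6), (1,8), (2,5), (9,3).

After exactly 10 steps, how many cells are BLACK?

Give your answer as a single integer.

Answer: 10

Derivation:
Step 1: on WHITE (2,6): turn R to W, flip to black, move to (2,5). |black|=5
Step 2: on BLACK (2,5): turn L to S, flip to white, move to (3,5). |black|=4
Step 3: on WHITE (3,5): turn R to W, flip to black, move to (3,4). |black|=5
Step 4: on WHITE (3,4): turn R to N, flip to black, move to (2,4). |black|=6
Step 5: on WHITE (2,4): turn R to E, flip to black, move to (2,5). |black|=7
Step 6: on WHITE (2,5): turn R to S, flip to black, move to (3,5). |black|=8
Step 7: on BLACK (3,5): turn L to E, flip to white, move to (3,6). |black|=7
Step 8: on WHITE (3,6): turn R to S, flip to black, move to (4,6). |black|=8
Step 9: on WHITE (4,6): turn R to W, flip to black, move to (4,5). |black|=9
Step 10: on WHITE (4,5): turn R to N, flip to black, move to (3,5). |black|=10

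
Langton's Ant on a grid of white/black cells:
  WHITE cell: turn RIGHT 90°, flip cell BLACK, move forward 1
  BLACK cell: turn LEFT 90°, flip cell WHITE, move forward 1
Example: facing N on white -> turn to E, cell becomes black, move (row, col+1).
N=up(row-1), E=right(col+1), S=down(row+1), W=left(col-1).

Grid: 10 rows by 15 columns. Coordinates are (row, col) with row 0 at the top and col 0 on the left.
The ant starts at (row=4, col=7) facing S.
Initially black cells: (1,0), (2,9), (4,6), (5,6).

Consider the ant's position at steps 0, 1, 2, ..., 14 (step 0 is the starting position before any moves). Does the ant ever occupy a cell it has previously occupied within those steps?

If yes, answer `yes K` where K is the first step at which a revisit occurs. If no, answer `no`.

Answer: yes 6

Derivation:
Step 1: on WHITE (4,7): turn R to W, flip to black, move to (4,6). |black|=5 — new cell
Step 2: on BLACK (4,6): turn L to S, flip to white, move to (5,6). |black|=4 — new cell
Step 3: on BLACK (5,6): turn L to E, flip to white, move to (5,7). |black|=3 — new cell
Step 4: on WHITE (5,7): turn R to S, flip to black, move to (6,7). |black|=4 — new cell
Step 5: on WHITE (6,7): turn R to W, flip to black, move to (6,6). |black|=5 — new cell
Step 6: on WHITE (6,6): turn R to N, flip to black, move to (5,6). |black|=6 — REVISIT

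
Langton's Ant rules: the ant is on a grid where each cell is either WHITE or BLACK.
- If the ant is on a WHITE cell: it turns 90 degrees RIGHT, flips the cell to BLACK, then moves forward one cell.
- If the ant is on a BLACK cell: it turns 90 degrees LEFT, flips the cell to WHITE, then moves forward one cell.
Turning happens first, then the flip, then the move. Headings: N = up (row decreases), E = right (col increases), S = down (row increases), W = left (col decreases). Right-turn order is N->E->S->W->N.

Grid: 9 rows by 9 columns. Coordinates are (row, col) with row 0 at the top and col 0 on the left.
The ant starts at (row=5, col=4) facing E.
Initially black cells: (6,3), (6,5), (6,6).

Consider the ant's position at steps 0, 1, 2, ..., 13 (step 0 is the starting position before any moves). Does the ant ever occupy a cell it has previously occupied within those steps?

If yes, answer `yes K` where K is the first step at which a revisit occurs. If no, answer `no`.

Answer: yes 6

Derivation:
Step 1: on WHITE (5,4): turn R to S, flip to black, move to (6,4). |black|=4 — new cell
Step 2: on WHITE (6,4): turn R to W, flip to black, move to (6,3). |black|=5 — new cell
Step 3: on BLACK (6,3): turn L to S, flip to white, move to (7,3). |black|=4 — new cell
Step 4: on WHITE (7,3): turn R to W, flip to black, move to (7,2). |black|=5 — new cell
Step 5: on WHITE (7,2): turn R to N, flip to black, move to (6,2). |black|=6 — new cell
Step 6: on WHITE (6,2): turn R to E, flip to black, move to (6,3). |black|=7 — REVISIT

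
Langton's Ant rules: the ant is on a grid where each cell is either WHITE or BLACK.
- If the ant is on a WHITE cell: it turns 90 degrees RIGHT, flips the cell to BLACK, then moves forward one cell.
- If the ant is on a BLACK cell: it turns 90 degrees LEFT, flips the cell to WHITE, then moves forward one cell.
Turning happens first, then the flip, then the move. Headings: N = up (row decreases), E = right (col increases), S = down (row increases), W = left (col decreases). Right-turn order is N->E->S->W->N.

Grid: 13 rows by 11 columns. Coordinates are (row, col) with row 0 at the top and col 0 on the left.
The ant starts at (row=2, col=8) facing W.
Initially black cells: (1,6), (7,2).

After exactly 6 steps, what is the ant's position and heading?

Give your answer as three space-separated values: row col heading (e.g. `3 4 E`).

Step 1: on WHITE (2,8): turn R to N, flip to black, move to (1,8). |black|=3
Step 2: on WHITE (1,8): turn R to E, flip to black, move to (1,9). |black|=4
Step 3: on WHITE (1,9): turn R to S, flip to black, move to (2,9). |black|=5
Step 4: on WHITE (2,9): turn R to W, flip to black, move to (2,8). |black|=6
Step 5: on BLACK (2,8): turn L to S, flip to white, move to (3,8). |black|=5
Step 6: on WHITE (3,8): turn R to W, flip to black, move to (3,7). |black|=6

Answer: 3 7 W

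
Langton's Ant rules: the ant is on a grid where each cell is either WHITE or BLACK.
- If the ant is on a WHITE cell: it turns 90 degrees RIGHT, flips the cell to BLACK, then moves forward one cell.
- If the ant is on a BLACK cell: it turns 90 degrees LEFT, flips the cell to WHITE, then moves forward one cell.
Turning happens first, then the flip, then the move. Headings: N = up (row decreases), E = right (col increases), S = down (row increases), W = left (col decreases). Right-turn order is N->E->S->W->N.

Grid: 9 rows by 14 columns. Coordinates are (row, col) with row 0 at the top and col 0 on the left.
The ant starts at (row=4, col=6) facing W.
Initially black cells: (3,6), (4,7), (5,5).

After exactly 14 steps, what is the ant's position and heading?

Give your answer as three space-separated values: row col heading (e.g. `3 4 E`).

Step 1: on WHITE (4,6): turn R to N, flip to black, move to (3,6). |black|=4
Step 2: on BLACK (3,6): turn L to W, flip to white, move to (3,5). |black|=3
Step 3: on WHITE (3,5): turn R to N, flip to black, move to (2,5). |black|=4
Step 4: on WHITE (2,5): turn R to E, flip to black, move to (2,6). |black|=5
Step 5: on WHITE (2,6): turn R to S, flip to black, move to (3,6). |black|=6
Step 6: on WHITE (3,6): turn R to W, flip to black, move to (3,5). |black|=7
Step 7: on BLACK (3,5): turn L to S, flip to white, move to (4,5). |black|=6
Step 8: on WHITE (4,5): turn R to W, flip to black, move to (4,4). |black|=7
Step 9: on WHITE (4,4): turn R to N, flip to black, move to (3,4). |black|=8
Step 10: on WHITE (3,4): turn R to E, flip to black, move to (3,5). |black|=9
Step 11: on WHITE (3,5): turn R to S, flip to black, move to (4,5). |black|=10
Step 12: on BLACK (4,5): turn L to E, flip to white, move to (4,6). |black|=9
Step 13: on BLACK (4,6): turn L to N, flip to white, move to (3,6). |black|=8
Step 14: on BLACK (3,6): turn L to W, flip to white, move to (3,5). |black|=7

Answer: 3 5 W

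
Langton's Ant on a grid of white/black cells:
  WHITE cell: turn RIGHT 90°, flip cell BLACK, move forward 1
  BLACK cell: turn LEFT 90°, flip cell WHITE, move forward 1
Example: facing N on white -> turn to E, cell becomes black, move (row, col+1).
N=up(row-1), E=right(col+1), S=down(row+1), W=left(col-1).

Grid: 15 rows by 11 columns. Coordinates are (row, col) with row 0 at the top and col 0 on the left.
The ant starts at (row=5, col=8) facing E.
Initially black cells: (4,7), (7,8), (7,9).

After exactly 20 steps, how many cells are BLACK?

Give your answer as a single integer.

Answer: 9

Derivation:
Step 1: on WHITE (5,8): turn R to S, flip to black, move to (6,8). |black|=4
Step 2: on WHITE (6,8): turn R to W, flip to black, move to (6,7). |black|=5
Step 3: on WHITE (6,7): turn R to N, flip to black, move to (5,7). |black|=6
Step 4: on WHITE (5,7): turn R to E, flip to black, move to (5,8). |black|=7
Step 5: on BLACK (5,8): turn L to N, flip to white, move to (4,8). |black|=6
Step 6: on WHITE (4,8): turn R to E, flip to black, move to (4,9). |black|=7
Step 7: on WHITE (4,9): turn R to S, flip to black, move to (5,9). |black|=8
Step 8: on WHITE (5,9): turn R to W, flip to black, move to (5,8). |black|=9
Step 9: on WHITE (5,8): turn R to N, flip to black, move to (4,8). |black|=10
Step 10: on BLACK (4,8): turn L to W, flip to white, move to (4,7). |black|=9
Step 11: on BLACK (4,7): turn L to S, flip to white, move to (5,7). |black|=8
Step 12: on BLACK (5,7): turn L to E, flip to white, move to (5,8). |black|=7
Step 13: on BLACK (5,8): turn L to N, flip to white, move to (4,8). |black|=6
Step 14: on WHITE (4,8): turn R to E, flip to black, move to (4,9). |black|=7
Step 15: on BLACK (4,9): turn L to N, flip to white, move to (3,9). |black|=6
Step 16: on WHITE (3,9): turn R to E, flip to black, move to (3,10). |black|=7
Step 17: on WHITE (3,10): turn R to S, flip to black, move to (4,10). |black|=8
Step 18: on WHITE (4,10): turn R to W, flip to black, move to (4,9). |black|=9
Step 19: on WHITE (4,9): turn R to N, flip to black, move to (3,9). |black|=10
Step 20: on BLACK (3,9): turn L to W, flip to white, move to (3,8). |black|=9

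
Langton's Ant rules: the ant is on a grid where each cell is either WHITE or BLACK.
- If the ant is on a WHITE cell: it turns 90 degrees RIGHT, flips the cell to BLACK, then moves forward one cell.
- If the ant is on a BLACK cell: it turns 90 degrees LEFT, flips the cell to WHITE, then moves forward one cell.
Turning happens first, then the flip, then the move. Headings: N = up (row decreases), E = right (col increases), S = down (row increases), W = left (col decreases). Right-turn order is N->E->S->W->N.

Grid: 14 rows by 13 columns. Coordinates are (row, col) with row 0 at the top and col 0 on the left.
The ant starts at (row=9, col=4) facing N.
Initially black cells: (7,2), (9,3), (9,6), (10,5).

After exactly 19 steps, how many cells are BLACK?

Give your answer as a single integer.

Answer: 9

Derivation:
Step 1: on WHITE (9,4): turn R to E, flip to black, move to (9,5). |black|=5
Step 2: on WHITE (9,5): turn R to S, flip to black, move to (10,5). |black|=6
Step 3: on BLACK (10,5): turn L to E, flip to white, move to (10,6). |black|=5
Step 4: on WHITE (10,6): turn R to S, flip to black, move to (11,6). |black|=6
Step 5: on WHITE (11,6): turn R to W, flip to black, move to (11,5). |black|=7
Step 6: on WHITE (11,5): turn R to N, flip to black, move to (10,5). |black|=8
Step 7: on WHITE (10,5): turn R to E, flip to black, move to (10,6). |black|=9
Step 8: on BLACK (10,6): turn L to N, flip to white, move to (9,6). |black|=8
Step 9: on BLACK (9,6): turn L to W, flip to white, move to (9,5). |black|=7
Step 10: on BLACK (9,5): turn L to S, flip to white, move to (10,5). |black|=6
Step 11: on BLACK (10,5): turn L to E, flip to white, move to (10,6). |black|=5
Step 12: on WHITE (10,6): turn R to S, flip to black, move to (11,6). |black|=6
Step 13: on BLACK (11,6): turn L to E, flip to white, move to (11,7). |black|=5
Step 14: on WHITE (11,7): turn R to S, flip to black, move to (12,7). |black|=6
Step 15: on WHITE (12,7): turn R to W, flip to black, move to (12,6). |black|=7
Step 16: on WHITE (12,6): turn R to N, flip to black, move to (11,6). |black|=8
Step 17: on WHITE (11,6): turn R to E, flip to black, move to (11,7). |black|=9
Step 18: on BLACK (11,7): turn L to N, flip to white, move to (10,7). |black|=8
Step 19: on WHITE (10,7): turn R to E, flip to black, move to (10,8). |black|=9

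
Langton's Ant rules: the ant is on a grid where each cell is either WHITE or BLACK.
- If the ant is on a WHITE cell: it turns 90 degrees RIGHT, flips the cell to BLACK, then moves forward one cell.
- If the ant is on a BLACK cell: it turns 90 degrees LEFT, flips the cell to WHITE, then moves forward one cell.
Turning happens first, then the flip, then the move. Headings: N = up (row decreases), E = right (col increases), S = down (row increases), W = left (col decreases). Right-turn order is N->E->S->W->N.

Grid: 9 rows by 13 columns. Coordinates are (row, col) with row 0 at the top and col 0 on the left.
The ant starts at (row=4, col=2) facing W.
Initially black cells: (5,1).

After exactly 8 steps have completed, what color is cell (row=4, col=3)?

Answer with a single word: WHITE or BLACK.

Step 1: on WHITE (4,2): turn R to N, flip to black, move to (3,2). |black|=2
Step 2: on WHITE (3,2): turn R to E, flip to black, move to (3,3). |black|=3
Step 3: on WHITE (3,3): turn R to S, flip to black, move to (4,3). |black|=4
Step 4: on WHITE (4,3): turn R to W, flip to black, move to (4,2). |black|=5
Step 5: on BLACK (4,2): turn L to S, flip to white, move to (5,2). |black|=4
Step 6: on WHITE (5,2): turn R to W, flip to black, move to (5,1). |black|=5
Step 7: on BLACK (5,1): turn L to S, flip to white, move to (6,1). |black|=4
Step 8: on WHITE (6,1): turn R to W, flip to black, move to (6,0). |black|=5

Answer: BLACK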